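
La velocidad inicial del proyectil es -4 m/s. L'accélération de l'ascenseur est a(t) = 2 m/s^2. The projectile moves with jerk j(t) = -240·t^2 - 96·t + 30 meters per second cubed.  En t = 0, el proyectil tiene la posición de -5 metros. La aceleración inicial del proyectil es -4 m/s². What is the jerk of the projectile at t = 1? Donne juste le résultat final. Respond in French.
La réponse est -306.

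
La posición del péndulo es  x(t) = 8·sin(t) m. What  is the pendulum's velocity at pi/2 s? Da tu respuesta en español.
Debemos derivar nuestra ecuación de la posición x(t) = 8·sin(t) 1 vez. Derivando la posición, obtenemos la velocidad: v(t) = 8·cos(t). Usando v(t) = 8·cos(t) y sustituyendo t = pi/2, encontramos v = 0.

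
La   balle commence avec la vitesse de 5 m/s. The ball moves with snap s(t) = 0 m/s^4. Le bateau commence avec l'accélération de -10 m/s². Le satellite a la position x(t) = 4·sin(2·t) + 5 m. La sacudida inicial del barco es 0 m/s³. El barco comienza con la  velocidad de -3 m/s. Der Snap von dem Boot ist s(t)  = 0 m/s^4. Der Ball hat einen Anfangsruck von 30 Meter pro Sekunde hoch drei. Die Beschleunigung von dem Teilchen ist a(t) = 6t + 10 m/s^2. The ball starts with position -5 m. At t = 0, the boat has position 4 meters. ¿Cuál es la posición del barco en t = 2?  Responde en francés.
En partant du snap s(t) = 0, nous prenons 4 intégrales. L'intégrale du snap, avec j(0) = 0, donne le jerk: j(t) = 0. En intégrant le jerk et en utilisant la condition initiale a(0) = -10, nous obtenons a(t) = -10. En intégrant l'accélération et en utilisant la condition initiale v(0) = -3, nous obtenons v(t) = -10·t - 3. La primitive de la vitesse est la position. En utilisant x(0) = 4, nous obtenons x(t) = -5·t^2 - 3·t + 4. De l'équation de la position x(t) = -5·t^2 - 3·t + 4, nous substituons t = 2 pour obtenir x = -22.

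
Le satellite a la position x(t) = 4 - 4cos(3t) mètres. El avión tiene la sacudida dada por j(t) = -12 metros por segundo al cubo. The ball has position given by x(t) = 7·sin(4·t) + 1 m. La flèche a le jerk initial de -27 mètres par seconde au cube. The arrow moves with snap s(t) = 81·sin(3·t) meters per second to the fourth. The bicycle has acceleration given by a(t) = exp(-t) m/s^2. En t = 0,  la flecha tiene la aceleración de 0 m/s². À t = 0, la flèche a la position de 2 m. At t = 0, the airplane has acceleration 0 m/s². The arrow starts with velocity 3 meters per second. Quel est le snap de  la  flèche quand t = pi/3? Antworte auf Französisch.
En utilisant s(t) = 81·sin(3·t) et en substituant t = pi/3, nous trouvons s = 0.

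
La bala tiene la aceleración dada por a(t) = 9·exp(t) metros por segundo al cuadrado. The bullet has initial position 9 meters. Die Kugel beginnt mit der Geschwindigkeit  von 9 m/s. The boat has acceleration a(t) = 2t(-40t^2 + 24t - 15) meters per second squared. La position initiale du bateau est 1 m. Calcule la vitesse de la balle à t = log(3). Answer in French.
Pour résoudre ceci, nous devons prendre 1 primitive de notre équation de l'accélération a(t) = 9·exp(t). L'intégrale de l'accélération est la vitesse. En utilisant v(0) = 9, nous obtenons v(t) = 9·exp(t). De l'équation de la vitesse v(t) = 9·exp(t), nous substituons t = log(3) pour obtenir v = 27.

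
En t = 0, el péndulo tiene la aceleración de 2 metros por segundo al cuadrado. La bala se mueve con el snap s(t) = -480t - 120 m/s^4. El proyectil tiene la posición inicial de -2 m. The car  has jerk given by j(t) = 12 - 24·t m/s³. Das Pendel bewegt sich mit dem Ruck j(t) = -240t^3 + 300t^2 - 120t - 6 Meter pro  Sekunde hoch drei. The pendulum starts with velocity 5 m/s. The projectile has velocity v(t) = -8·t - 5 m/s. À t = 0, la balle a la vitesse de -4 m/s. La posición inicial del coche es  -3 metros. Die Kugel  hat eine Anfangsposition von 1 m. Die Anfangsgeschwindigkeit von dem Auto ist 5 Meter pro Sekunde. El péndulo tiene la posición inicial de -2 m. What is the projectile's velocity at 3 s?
We have velocity v(t) = -8·t - 5. Substituting t = 3: v(3) = -29.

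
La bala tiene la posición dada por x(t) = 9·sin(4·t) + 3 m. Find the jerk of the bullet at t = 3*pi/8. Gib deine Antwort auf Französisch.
En partant de la position x(t) = 9·sin(4·t) + 3, nous prenons 3 dérivées. La dérivée de la position donne la vitesse: v(t) = 36·cos(4·t). La dérivée de la vitesse donne l'accélération: a(t) = -144·sin(4·t). La dérivée de l'accélération donne le jerk: j(t) = -576·cos(4·t). Nous avons le jerk j(t) = -576·cos(4·t). En substituant t = 3*pi/8: j(3*pi/8) = 0.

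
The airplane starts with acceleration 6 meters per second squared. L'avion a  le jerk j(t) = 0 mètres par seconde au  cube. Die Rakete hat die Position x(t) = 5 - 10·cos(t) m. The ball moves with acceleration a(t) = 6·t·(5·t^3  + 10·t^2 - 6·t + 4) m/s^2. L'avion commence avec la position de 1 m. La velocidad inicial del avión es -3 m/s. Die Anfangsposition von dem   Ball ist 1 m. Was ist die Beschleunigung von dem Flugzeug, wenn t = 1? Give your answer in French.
En partant du jerk j(t) = 0, nous prenons 1 intégrale. La primitive du jerk est l'accélération. En utilisant a(0) = 6, nous obtenons a(t) = 6. Nous avons l'accélération a(t) = 6. En substituant t = 1: a(1) = 6.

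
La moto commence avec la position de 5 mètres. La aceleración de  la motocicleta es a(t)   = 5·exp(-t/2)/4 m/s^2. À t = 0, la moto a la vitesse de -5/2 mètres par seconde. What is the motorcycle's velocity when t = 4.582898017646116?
We must find the antiderivative of our acceleration equation a(t) = 5·exp(-t/2)/4 1 time. The antiderivative of acceleration, with v(0) = -5/2, gives velocity: v(t) = -5·exp(-t/2)/2. We have velocity v(t) = -5·exp(-t/2)/2. Substituting t = 4.582898017646116: v(4.582898017646116) = -0.252799580291811.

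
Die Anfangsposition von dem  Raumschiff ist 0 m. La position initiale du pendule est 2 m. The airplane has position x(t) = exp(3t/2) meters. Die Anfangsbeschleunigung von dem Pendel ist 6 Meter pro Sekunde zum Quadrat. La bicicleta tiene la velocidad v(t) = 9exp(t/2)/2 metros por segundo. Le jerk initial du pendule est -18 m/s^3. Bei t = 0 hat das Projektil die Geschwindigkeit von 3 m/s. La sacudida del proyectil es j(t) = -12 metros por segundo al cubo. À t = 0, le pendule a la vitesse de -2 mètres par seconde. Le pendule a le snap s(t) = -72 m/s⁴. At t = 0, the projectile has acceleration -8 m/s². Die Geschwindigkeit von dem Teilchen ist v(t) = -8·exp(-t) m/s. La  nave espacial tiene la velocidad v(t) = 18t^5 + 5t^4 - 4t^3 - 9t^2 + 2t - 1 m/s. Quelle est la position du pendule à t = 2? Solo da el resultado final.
À t = 2, x = -62.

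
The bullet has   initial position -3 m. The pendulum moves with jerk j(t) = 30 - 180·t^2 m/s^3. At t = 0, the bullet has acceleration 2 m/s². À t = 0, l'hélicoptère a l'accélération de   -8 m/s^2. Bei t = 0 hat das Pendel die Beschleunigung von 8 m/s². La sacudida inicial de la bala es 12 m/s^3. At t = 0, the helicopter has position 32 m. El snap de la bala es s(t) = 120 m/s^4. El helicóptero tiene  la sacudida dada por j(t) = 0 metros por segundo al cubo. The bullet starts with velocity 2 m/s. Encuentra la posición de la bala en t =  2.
Necesitamos integrar nuestra ecuación del snap s(t) = 120 4 veces. Integrando el snap y usando la condición inicial j(0) = 12, obtenemos j(t) = 120·t + 12. La antiderivada de la sacudida es la aceleración. Usando a(0) = 2, obtenemos a(t) = 60·t^2 + 12·t + 2. Tomando ∫a(t)dt y aplicando v(0) = 2, encontramos v(t) = 20·t^3 + 6·t^2 + 2·t + 2. Integrando la velocidad y usando la condición inicial x(0) = -3, obtenemos x(t) = 5·t^4 + 2·t^3 + t^2 + 2·t - 3. Tenemos la posición x(t) = 5·t^4 + 2·t^3 + t^2 + 2·t - 3. Sustituyendo t = 2: x(2) = 101.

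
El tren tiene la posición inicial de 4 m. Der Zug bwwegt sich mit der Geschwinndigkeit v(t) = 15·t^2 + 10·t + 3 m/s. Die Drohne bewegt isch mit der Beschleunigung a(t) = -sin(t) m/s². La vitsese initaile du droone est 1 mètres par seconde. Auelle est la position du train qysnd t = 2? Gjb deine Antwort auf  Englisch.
To solve this, we need to take 1 antiderivative of our velocity equation v(t) = 15·t^2 + 10·t + 3. Taking ∫v(t)dt and applying x(0) = 4, we find x(t) = 5·t^3 + 5·t^2 + 3·t + 4. Using x(t) = 5·t^3 + 5·t^2 + 3·t + 4 and substituting t = 2, we find x = 70.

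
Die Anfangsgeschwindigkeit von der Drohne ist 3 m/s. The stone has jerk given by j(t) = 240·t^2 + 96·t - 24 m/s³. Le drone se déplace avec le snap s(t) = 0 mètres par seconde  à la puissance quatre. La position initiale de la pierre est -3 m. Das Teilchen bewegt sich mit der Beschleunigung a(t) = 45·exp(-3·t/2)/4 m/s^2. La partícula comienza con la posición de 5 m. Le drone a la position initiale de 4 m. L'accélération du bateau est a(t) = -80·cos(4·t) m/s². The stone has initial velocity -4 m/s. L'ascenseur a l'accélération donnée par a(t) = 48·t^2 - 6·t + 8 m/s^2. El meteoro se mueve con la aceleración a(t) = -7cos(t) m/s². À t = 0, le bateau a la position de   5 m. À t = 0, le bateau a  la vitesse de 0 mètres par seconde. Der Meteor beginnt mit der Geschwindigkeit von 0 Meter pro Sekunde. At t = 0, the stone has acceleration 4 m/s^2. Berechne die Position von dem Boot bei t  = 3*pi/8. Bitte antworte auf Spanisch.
Debemos encontrar la integral de nuestra ecuación de la aceleración a(t) = -80·cos(4·t) 2 veces. La antiderivada de la aceleración es la velocidad. Usando v(0) = 0, obtenemos v(t) = -20·sin(4·t). Tomando ∫v(t)dt y aplicando x(0) = 5, encontramos x(t) = 5·cos(4·t). De la ecuación de la posición x(t) = 5·cos(4·t), sustituimos t = 3*pi/8 para obtener x = 0.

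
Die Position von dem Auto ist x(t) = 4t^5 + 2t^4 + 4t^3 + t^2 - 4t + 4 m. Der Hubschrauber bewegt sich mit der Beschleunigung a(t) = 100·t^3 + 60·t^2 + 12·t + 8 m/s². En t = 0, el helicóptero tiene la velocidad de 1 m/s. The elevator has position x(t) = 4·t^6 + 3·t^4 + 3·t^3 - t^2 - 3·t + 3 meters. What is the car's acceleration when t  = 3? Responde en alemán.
Wir müssen unsere Gleichung für die Position x(t) = 4·t^5 + 2·t^4 + 4·t^3 + t^2 - 4·t + 4 2-mal ableiten. Durch Ableiten von der Position erhalten wir die Geschwindigkeit: v(t) = 20·t^4 + 8·t^3 + 12·t^2 + 2·t - 4. Durch Ableiten von der Geschwindigkeit erhalten wir die Beschleunigung: a(t) = 80·t^3 + 24·t^2 + 24·t + 2. Mit a(t) = 80·t^3 + 24·t^2 + 24·t + 2 und Einsetzen von t = 3, finden wir a = 2450.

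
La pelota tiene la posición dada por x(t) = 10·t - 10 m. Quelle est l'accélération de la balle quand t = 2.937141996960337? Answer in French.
En partant de la position x(t) = 10·t - 10, nous prenons 2 dérivées. En dérivant la position, nous obtenons la vitesse: v(t) = 10. En dérivant la vitesse, nous obtenons l'accélération: a(t) = 0. De l'équation de l'accélération a(t) = 0, nous substituons t = 2.937141996960337 pour obtenir a = 0.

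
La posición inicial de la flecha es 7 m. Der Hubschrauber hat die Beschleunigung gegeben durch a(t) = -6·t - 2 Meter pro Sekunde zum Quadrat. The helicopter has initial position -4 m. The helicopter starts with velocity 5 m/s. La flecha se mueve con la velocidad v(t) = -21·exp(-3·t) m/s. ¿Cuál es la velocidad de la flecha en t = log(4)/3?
Tenemos la velocidad v(t) = -21·exp(-3·t). Sustituyendo t = log(4)/3: v(log(4)/3) = -21/4.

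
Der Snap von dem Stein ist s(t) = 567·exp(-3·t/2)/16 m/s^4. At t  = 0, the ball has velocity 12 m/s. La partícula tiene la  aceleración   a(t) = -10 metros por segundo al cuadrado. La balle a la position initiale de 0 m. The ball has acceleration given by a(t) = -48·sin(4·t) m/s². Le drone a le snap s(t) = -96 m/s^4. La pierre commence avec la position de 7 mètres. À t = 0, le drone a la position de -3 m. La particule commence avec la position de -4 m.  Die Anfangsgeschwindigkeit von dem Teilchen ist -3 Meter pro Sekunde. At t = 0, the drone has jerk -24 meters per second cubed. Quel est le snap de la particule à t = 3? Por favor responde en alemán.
Ausgehend von der Beschleunigung a(t) = -10, nehmen wir 2 Ableitungen. Die Ableitung von der Beschleunigung ergibt den Ruck: j(t) = 0. Durch Ableiten von dem Ruck erhalten wir den Snap: s(t) = 0. Wir haben den Snap s(t) = 0. Durch Einsetzen von t = 3: s(3) = 0.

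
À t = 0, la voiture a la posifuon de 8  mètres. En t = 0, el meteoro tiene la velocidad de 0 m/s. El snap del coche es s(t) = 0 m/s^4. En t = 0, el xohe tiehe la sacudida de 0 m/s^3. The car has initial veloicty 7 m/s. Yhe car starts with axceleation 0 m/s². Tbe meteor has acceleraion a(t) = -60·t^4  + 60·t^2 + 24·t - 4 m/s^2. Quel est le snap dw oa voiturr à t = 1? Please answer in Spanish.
Tenemos el snap s(t) = 0. Sustituyendo t = 1: s(1) = 0.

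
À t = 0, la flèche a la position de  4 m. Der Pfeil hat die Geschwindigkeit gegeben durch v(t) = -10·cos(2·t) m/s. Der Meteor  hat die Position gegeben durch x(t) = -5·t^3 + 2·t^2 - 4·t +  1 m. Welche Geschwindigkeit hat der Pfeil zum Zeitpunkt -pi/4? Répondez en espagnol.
Tenemos la velocidad v(t) = -10·cos(2·t). Sustituyendo t = -pi/4: v(-pi/4) = 0.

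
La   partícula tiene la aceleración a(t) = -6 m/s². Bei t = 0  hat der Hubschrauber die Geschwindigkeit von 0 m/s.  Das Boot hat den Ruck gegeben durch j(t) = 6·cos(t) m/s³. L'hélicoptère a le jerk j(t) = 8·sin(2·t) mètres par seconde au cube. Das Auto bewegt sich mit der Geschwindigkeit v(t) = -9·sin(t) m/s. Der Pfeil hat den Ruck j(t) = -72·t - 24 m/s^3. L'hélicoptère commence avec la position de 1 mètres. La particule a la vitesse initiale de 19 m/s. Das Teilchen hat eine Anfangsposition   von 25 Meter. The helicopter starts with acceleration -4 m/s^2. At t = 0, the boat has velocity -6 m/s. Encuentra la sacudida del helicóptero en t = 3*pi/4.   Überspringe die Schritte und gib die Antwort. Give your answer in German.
Die Antwort ist -8.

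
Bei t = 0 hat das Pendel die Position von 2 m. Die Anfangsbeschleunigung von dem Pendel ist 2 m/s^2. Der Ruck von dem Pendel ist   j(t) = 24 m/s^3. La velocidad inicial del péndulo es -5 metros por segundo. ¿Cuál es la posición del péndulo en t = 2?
Debemos encontrar la integral de nuestra ecuación de la sacudida j(t) = 24 3 veces. Integrando la sacudida y usando la condición inicial a(0) = 2, obtenemos a(t) = 24·t + 2. La antiderivada de la aceleración es la velocidad. Usando v(0) = -5, obtenemos v(t) = 12·t^2 + 2·t - 5. La integral de la velocidad es la posición. Usando x(0) = 2, obtenemos x(t) = 4·t^3 + t^2 - 5·t + 2. Usando x(t) = 4·t^3 + t^2 - 5·t + 2 y sustituyendo t = 2, encontramos x = 28.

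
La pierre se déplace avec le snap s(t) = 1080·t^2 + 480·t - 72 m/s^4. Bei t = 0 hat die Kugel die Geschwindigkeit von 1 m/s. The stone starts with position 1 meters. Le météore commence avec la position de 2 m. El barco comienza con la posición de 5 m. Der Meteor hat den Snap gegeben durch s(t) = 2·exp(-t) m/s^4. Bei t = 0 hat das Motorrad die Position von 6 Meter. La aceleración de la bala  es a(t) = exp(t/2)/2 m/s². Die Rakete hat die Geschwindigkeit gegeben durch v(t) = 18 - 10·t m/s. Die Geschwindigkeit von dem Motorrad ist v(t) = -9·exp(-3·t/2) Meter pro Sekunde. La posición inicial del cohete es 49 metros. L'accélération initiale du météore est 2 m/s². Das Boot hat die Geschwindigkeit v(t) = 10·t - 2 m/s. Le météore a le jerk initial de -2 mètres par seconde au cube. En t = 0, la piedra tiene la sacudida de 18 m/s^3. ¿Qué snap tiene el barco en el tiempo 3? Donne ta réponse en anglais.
Starting from velocity v(t) = 10·t - 2, we take 3 derivatives. The derivative of velocity gives acceleration: a(t) = 10. Taking d/dt of a(t), we find j(t) = 0. The derivative of jerk gives snap: s(t) = 0. We have snap s(t) = 0. Substituting t = 3: s(3) = 0.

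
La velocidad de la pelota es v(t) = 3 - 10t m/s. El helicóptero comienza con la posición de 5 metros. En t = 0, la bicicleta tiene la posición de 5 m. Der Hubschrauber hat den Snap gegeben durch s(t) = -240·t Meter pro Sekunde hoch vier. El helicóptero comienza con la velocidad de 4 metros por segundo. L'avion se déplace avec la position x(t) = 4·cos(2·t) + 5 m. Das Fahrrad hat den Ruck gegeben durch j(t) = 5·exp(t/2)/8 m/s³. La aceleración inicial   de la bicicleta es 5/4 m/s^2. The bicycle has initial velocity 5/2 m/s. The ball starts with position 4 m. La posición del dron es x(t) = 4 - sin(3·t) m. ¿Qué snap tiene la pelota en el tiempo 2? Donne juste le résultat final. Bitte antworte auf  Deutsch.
Die Antwort ist 0.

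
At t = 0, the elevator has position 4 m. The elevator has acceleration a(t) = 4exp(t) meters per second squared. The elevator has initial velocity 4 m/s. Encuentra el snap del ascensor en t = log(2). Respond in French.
En partant de l'accélération a(t) = 4·exp(t), nous prenons 2 dérivées. En dérivant l'accélération, nous obtenons le jerk: j(t) = 4·exp(t). En prenant d/dt de j(t), nous trouvons s(t) = 4·exp(t). En utilisant s(t) = 4·exp(t) et en substituant t = log(2), nous trouvons s = 8.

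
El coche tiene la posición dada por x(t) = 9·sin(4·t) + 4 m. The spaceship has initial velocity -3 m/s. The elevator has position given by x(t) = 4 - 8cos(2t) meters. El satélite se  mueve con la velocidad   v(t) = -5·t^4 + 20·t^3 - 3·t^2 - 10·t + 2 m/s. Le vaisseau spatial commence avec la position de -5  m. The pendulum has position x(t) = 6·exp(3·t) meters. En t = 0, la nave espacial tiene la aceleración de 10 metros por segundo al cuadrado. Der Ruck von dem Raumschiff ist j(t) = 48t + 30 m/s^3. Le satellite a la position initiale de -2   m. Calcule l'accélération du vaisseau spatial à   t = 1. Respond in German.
Wir müssen unsere Gleichung für den Ruck j(t) = 48·t + 30 1-mal integrieren. Das Integral von dem Ruck ist die Beschleunigung. Mit a(0) = 10 erhalten wir a(t) = 24·t^2 + 30·t + 10. Aus der Gleichung für die Beschleunigung a(t) = 24·t^2 + 30·t + 10, setzen wir t = 1 ein und erhalten a = 64.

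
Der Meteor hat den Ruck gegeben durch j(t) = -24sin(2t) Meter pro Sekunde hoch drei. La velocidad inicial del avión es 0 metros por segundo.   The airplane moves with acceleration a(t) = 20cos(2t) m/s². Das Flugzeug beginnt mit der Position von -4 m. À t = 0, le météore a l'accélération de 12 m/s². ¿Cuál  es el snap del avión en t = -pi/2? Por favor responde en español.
Partiendo de la aceleración a(t) = 20·cos(2·t), tomamos 2 derivadas. Tomando d/dt de a(t), encontramos j(t) = -40·sin(2·t). La derivada de la sacudida da el snap: s(t) = -80·cos(2·t). Usando s(t) = -80·cos(2·t) y sustituyendo t = -pi/2, encontramos s = 80.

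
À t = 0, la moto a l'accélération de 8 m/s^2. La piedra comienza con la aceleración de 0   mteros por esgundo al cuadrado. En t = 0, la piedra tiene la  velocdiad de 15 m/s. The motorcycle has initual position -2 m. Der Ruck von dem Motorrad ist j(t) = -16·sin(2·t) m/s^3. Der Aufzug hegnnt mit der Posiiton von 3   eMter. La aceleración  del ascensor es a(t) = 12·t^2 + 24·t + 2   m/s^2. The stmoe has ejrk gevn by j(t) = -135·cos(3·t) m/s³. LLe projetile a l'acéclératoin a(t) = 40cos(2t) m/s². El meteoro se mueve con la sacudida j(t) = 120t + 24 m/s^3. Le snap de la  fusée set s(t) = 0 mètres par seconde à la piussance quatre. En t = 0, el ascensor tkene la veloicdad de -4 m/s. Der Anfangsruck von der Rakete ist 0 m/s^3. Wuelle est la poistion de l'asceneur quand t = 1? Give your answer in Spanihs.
Para resolver esto, necesitamos tomar 2 antiderivadas de nuestra ecuación de la aceleración a(t) = 12·t^2 + 24·t + 2. Tomando ∫a(t)dt y aplicando v(0) = -4, encontramos v(t) = 4·t^3 + 12·t^2 + 2·t - 4. La integral de la velocidad es la posición. Usando x(0) = 3, obtenemos x(t) = t^4 + 4·t^3 + t^2 - 4·t + 3. De la ecuación de la posición x(t) = t^4 + 4·t^3 + t^2 - 4·t + 3, sustituimos t = 1 para obtener x = 5.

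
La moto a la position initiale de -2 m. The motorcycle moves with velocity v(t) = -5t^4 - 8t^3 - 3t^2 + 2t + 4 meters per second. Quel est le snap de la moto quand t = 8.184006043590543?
Nous devons dériver notre équation de la vitesse v(t) = -5·t^4 - 8·t^3 - 3·t^2 + 2·t + 4 3 fois. En prenant d/dt de v(t), nous trouvons a(t) = -20·t^3 - 24·t^2 - 6·t + 2. En prenant d/dt de a(t), nous trouvons j(t) = -60·t^2 - 48·t - 6. La dérivée du jerk donne le snap: s(t) = -120·t - 48. En utilisant s(t) = -120·t - 48 et en substituant t = 8.184006043590543, nous trouvons s = -1030.08072523087.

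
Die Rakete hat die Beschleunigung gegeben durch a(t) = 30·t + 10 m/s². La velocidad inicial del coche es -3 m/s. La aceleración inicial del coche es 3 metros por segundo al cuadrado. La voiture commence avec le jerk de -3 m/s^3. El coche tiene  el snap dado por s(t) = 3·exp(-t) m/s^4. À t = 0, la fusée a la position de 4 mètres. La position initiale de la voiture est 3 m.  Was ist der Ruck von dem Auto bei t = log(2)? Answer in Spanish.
Partiendo del snap s(t) = 3·exp(-t), tomamos 1 antiderivada. Integrando el snap y usando la condición inicial j(0) = -3, obtenemos j(t) = -3·exp(-t). De la ecuación de la sacudida j(t) = -3·exp(-t), sustituimos t = log(2) para obtener j = -3/2.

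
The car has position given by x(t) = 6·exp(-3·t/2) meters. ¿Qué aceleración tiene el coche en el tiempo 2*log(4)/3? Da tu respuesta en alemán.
Ausgehend von der Position x(t) = 6·exp(-3·t/2), nehmen wir 2 Ableitungen. Die Ableitung von der Position ergibt die Geschwindigkeit: v(t) = -9·exp(-3·t/2). Die Ableitung von der Geschwindigkeit ergibt die Beschleunigung: a(t) = 27·exp(-3·t/2)/2. Wir haben die Beschleunigung a(t) = 27·exp(-3·t/2)/2. Durch Einsetzen von t = 2*log(4)/3: a(2*log(4)/3) = 27/8.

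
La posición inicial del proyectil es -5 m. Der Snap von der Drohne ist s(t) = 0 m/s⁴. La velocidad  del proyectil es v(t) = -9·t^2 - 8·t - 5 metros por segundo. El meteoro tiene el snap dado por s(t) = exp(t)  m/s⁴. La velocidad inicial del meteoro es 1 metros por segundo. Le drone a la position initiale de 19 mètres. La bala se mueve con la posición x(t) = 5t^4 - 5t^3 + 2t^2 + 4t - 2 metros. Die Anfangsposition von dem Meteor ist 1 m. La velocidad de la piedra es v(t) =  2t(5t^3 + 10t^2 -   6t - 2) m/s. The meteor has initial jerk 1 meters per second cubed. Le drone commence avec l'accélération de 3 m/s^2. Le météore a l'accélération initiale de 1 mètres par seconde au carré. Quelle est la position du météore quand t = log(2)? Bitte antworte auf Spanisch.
Necesitamos integrar nuestra ecuación del snap s(t) = exp(t) 4 veces. Tomando ∫s(t)dt y aplicando j(0) = 1, encontramos j(t) = exp(t). Integrando la sacudida y usando la condición inicial a(0) = 1, obtenemos a(t) = exp(t). Integrando la aceleración y usando la condición inicial v(0) = 1, obtenemos v(t) = exp(t). La integral de la velocidad, con x(0) = 1, da la posición: x(t) = exp(t). De la ecuación de la posición x(t) = exp(t), sustituimos t = log(2) para obtener x = 2.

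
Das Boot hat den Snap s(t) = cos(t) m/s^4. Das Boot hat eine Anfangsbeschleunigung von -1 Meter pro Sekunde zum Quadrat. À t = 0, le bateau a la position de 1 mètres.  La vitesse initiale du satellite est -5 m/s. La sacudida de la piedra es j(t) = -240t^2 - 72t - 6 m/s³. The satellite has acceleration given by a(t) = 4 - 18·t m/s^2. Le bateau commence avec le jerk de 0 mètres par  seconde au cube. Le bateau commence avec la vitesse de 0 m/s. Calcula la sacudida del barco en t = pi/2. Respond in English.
We must find the integral of our snap equation s(t) = cos(t) 1 time. The antiderivative of snap, with j(0) = 0, gives jerk: j(t) = sin(t). From the given jerk equation j(t) = sin(t), we substitute t = pi/2 to get j = 1.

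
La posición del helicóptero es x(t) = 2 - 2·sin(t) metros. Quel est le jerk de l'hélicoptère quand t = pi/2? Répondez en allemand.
Wir müssen unsere Gleichung für die Position x(t) = 2 - 2·sin(t) 3-mal ableiten. Durch Ableiten von der Position erhalten wir die Geschwindigkeit: v(t) = -2·cos(t). Durch Ableiten von der Geschwindigkeit erhalten wir die Beschleunigung: a(t) = 2·sin(t). Mit d/dt von a(t) finden wir j(t) = 2·cos(t). Aus der Gleichung für den Ruck j(t) = 2·cos(t), setzen wir t = pi/2 ein und erhalten j = 0.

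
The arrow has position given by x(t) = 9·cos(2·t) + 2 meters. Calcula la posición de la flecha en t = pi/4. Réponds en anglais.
Using x(t) = 9·cos(2·t) + 2 and substituting t = pi/4, we find x = 2.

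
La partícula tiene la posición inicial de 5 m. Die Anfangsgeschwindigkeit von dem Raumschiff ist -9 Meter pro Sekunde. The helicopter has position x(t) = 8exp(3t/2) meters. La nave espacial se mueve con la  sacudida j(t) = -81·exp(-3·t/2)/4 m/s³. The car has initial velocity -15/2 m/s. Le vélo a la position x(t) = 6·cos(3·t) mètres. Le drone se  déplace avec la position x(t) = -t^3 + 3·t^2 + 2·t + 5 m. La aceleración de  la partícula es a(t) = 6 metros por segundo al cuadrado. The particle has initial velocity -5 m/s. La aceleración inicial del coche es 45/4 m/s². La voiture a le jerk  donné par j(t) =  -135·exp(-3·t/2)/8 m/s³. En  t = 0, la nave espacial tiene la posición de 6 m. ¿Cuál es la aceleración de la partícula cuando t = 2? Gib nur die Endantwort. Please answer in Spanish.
a(2) = 6.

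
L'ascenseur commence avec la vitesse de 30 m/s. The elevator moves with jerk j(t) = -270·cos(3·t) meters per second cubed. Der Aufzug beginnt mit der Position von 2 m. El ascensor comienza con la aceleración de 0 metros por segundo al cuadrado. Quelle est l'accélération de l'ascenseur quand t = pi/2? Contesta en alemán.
Wir müssen unsere Gleichung für den Ruck j(t) = -270·cos(3·t) 1-mal integrieren. Das Integral von dem Ruck, mit a(0) = 0, ergibt die Beschleunigung: a(t) = -90·sin(3·t). Mit a(t) = -90·sin(3·t) und Einsetzen von t = pi/2, finden wir a = 90.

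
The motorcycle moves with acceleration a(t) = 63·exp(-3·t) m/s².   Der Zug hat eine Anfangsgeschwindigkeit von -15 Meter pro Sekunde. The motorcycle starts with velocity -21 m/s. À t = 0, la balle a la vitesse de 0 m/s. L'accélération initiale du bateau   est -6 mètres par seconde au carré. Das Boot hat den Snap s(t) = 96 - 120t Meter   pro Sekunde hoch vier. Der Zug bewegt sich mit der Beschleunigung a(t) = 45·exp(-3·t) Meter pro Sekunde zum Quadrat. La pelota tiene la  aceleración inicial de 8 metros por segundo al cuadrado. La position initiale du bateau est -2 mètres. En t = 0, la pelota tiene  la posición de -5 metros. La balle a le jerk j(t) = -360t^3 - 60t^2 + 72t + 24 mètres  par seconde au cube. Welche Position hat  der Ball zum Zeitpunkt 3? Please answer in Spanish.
Necesitamos integrar nuestra ecuación de la sacudida j(t) = -360·t^3 - 60·t^2 + 72·t + 24 3 veces. La integral de la sacudida es la aceleración. Usando a(0) = 8, obtenemos a(t) = -90·t^4 - 20·t^3 + 36·t^2 + 24·t + 8. La integral de la aceleración, con v(0) = 0, da la velocidad: v(t) = t·(-18·t^4 - 5·t^3 + 12·t^2 + 12·t + 8). Integrando la velocidad y usando la condición inicial x(0) = -5, obtenemos x(t) = -3·t^6 - t^5 + 3·t^4 + 4·t^3 + 4·t^2 - 5. De la ecuación de la posición x(t) = -3·t^6 - t^5 + 3·t^4 + 4·t^3 + 4·t^2 - 5, sustituimos t = 3 para obtener x = -2048.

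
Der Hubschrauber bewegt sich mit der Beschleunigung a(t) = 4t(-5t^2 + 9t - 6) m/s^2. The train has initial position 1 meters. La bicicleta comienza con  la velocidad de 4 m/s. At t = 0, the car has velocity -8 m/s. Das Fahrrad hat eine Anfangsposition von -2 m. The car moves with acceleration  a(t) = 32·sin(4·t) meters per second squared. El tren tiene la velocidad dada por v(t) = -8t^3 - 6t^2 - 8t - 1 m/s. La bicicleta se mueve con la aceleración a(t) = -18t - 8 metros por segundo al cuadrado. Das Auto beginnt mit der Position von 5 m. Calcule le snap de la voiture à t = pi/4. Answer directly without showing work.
s(pi/4) = 0.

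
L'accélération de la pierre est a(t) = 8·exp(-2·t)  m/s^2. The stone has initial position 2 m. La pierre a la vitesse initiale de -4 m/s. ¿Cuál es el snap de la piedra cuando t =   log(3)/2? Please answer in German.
Ausgehend von der Beschleunigung a(t) = 8·exp(-2·t), nehmen wir 2 Ableitungen. Die Ableitung von der Beschleunigung ergibt den Ruck: j(t) = -16·exp(-2·t). Durch Ableiten von dem Ruck erhalten wir den Snap: s(t) = 32·exp(-2·t). Aus der Gleichung für den Snap s(t) = 32·exp(-2·t), setzen wir t = log(3)/2 ein und erhalten s = 32/3.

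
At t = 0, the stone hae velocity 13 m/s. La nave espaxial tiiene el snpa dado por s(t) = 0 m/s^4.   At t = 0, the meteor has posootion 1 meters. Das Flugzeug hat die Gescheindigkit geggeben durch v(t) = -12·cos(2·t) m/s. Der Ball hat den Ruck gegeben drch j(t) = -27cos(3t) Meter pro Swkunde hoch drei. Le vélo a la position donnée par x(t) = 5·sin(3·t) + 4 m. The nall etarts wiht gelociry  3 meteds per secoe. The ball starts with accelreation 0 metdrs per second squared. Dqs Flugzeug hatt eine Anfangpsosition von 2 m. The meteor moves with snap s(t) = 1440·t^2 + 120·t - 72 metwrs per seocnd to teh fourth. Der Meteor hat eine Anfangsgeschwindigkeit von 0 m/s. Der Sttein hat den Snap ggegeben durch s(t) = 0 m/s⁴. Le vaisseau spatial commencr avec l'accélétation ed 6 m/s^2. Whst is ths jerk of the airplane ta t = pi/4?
To solve this, we need to take 2 derivatives of our velocity equation v(t) = -12·cos(2·t). The derivative of velocity gives acceleration: a(t) = 24·sin(2·t). Differentiating acceleration, we get jerk: j(t) = 48·cos(2·t). We have jerk j(t) = 48·cos(2·t). Substituting t = pi/4: j(pi/4) = 0.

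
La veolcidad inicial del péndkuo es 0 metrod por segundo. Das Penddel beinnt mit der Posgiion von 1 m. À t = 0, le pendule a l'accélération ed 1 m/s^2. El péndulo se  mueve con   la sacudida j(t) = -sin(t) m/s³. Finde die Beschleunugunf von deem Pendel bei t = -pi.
Um dies zu lösen, müssen wir 1 Integral unserer Gleichung für den Ruck j(t) = -sin(t) finden. Durch Integration von dem Ruck und Verwendung der Anfangsbedingung a(0) = 1, erhalten wir a(t) = cos(t). Wir haben die Beschleunigung a(t) = cos(t). Durch Einsetzen von t = -pi: a(-pi) = -1.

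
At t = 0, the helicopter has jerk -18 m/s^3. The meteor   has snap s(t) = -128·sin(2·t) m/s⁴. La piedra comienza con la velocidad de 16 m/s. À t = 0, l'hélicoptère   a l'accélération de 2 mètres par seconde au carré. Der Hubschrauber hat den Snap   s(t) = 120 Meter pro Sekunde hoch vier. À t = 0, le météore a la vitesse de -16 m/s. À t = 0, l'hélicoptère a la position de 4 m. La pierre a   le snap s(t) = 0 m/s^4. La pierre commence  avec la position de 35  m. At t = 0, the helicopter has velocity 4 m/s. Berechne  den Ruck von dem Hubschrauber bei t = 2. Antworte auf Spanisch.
Partiendo del snap s(t) = 120, tomamos 1 antiderivada. Integrando el snap y usando la condición inicial j(0) = -18, obtenemos j(t) = 120·t - 18. De la ecuación de la sacudida j(t) = 120·t - 18, sustituimos t = 2 para obtener j = 222.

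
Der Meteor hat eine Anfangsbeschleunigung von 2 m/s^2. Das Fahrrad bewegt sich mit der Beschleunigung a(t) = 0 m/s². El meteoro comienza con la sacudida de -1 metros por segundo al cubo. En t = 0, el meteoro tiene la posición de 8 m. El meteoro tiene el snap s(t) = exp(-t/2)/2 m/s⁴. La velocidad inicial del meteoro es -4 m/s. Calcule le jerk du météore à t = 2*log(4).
Nous devons trouver la primitive de notre équation du snap s(t) = exp(-t/2)/2 1 fois. L'intégrale du snap, avec j(0) = -1, donne le jerk: j(t) = -exp(-t/2). Nous avons le jerk j(t) = -exp(-t/2). En substituant t = 2*log(4): j(2*log(4)) = -1/4.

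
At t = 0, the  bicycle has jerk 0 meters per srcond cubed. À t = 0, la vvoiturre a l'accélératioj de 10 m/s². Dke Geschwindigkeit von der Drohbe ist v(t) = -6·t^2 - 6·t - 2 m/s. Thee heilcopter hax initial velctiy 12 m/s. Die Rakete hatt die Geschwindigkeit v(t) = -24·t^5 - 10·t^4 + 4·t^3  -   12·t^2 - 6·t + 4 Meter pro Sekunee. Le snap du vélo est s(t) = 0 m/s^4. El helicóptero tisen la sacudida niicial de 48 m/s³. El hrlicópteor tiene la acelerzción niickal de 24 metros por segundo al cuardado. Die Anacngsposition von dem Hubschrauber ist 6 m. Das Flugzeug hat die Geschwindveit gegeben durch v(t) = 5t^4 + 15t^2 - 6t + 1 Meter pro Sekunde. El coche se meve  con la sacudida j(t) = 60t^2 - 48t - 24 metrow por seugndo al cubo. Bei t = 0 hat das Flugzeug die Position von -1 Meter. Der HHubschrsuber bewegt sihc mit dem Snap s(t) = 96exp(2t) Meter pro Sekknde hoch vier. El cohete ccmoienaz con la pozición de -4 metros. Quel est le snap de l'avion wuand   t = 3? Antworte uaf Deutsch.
Wir müssen unsere Gleichung für die Geschwindigkeit v(t) = 5·t^4 + 15·t^2 - 6·t + 1 3-mal ableiten. Die Ableitung von der Geschwindigkeit ergibt die Beschleunigung: a(t) = 20·t^3 + 30·t - 6. Durch Ableiten von der Beschleunigung erhalten wir den Ruck: j(t) = 60·t^2 + 30. Durch Ableiten von dem Ruck erhalten wir den Snap: s(t) = 120·t. Mit s(t) = 120·t und Einsetzen von t = 3, finden wir s = 360.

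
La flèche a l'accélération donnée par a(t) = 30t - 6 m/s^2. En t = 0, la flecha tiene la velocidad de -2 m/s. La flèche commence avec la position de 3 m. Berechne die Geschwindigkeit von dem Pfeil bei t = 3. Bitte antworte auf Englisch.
We must find the antiderivative of our acceleration equation a(t) = 30·t - 6 1 time. The antiderivative of acceleration, with v(0) = -2, gives velocity: v(t) = 15·t^2 - 6·t - 2. Using v(t) = 15·t^2 - 6·t - 2 and substituting t = 3, we find v = 115.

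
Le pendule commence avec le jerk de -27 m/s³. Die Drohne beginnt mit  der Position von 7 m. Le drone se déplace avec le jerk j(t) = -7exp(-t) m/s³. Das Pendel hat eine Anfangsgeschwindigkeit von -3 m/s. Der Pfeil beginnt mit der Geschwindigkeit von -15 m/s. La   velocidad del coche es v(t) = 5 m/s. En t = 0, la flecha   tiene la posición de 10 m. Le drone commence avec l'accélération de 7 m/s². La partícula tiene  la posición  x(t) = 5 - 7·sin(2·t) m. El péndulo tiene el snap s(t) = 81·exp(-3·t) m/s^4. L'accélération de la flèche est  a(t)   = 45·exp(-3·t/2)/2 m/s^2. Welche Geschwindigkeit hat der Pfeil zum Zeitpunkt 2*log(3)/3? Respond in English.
We must find the antiderivative of our acceleration equation a(t) = 45·exp(-3·t/2)/2 1 time. Finding the antiderivative of a(t) and using v(0) = -15: v(t) = -15·exp(-3·t/2). From the given velocity equation v(t) = -15·exp(-3·t/2), we substitute t = 2*log(3)/3 to get v = -5.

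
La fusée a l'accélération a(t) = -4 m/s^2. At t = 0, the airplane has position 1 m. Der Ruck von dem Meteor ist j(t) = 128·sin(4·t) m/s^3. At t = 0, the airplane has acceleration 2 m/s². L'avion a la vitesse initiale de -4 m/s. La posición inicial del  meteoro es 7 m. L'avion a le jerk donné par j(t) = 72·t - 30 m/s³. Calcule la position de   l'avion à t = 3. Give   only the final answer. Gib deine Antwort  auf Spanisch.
x(3) = 106.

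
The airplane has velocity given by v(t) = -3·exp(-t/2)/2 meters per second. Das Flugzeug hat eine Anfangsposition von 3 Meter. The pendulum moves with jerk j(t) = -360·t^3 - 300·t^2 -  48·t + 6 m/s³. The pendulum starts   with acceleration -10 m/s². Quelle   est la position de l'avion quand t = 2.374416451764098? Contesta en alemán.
Um dies zu lösen, müssen wir 1 Integral unserer Gleichung für die Geschwindigkeit v(t) = -3·exp(-t/2)/2 finden. Die Stammfunktion von der Geschwindigkeit, mit x(0) = 3, ergibt die Position: x(t) = 3·exp(-t/2). Aus der Gleichung für die Position x(t) = 3·exp(-t/2), setzen wir t = 2.374416451764098 ein und erhalten x = 0.915215303317710.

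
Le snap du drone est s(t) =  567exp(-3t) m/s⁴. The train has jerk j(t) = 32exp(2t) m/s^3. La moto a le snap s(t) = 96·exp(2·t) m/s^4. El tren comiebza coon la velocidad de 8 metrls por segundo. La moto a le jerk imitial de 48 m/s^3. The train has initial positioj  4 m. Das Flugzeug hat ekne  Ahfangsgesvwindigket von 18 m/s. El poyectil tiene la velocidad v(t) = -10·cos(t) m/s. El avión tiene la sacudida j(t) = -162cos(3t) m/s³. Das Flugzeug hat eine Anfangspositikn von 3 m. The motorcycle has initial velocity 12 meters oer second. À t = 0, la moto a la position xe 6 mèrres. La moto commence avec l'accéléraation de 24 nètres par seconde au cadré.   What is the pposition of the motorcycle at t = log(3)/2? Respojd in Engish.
We need to integrate our snap equation s(t) = 96·exp(2·t) 4 times. The antiderivative of snap is jerk. Using j(0) = 48, we get j(t) = 48·exp(2·t). Integrating jerk and using the initial condition a(0) = 24, we get a(t) = 24·exp(2·t). Finding the antiderivative of a(t) and using v(0) = 12: v(t) = 12·exp(2·t). The antiderivative of velocity is position. Using x(0) = 6, we get x(t) = 6·exp(2·t). Using x(t) = 6·exp(2·t) and substituting t = log(3)/2, we find x = 18.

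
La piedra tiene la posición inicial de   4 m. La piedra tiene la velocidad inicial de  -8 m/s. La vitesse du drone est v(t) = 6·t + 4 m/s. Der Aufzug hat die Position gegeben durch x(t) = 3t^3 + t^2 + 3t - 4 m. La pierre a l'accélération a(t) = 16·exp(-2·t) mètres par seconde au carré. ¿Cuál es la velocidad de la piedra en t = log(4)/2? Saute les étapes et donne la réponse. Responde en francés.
À t = log(4)/2, v = -2.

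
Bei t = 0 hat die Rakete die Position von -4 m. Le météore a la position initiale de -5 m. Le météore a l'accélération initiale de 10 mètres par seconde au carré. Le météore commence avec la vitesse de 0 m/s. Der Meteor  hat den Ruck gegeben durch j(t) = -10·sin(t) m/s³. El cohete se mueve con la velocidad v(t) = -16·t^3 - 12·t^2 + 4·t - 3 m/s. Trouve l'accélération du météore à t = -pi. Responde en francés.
En partant du jerk j(t) = -10·sin(t), nous prenons 1 primitive. En intégrant le jerk et en utilisant la condition initiale a(0) = 10, nous obtenons a(t) = 10·cos(t). Nous avons l'accélération a(t) = 10·cos(t). En substituant t = -pi: a(-pi) = -10.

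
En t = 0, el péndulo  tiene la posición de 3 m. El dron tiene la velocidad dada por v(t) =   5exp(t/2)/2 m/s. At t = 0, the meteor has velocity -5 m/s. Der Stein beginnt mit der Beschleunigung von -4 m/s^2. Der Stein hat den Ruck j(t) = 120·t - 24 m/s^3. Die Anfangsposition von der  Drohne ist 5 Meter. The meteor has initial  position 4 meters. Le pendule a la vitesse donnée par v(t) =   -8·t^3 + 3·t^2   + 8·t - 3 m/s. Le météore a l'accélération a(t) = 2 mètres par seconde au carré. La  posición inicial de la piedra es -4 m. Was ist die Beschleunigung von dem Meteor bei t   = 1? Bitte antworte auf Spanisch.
Usando a(t) = 2 y sustituyendo t = 1, encontramos a = 2.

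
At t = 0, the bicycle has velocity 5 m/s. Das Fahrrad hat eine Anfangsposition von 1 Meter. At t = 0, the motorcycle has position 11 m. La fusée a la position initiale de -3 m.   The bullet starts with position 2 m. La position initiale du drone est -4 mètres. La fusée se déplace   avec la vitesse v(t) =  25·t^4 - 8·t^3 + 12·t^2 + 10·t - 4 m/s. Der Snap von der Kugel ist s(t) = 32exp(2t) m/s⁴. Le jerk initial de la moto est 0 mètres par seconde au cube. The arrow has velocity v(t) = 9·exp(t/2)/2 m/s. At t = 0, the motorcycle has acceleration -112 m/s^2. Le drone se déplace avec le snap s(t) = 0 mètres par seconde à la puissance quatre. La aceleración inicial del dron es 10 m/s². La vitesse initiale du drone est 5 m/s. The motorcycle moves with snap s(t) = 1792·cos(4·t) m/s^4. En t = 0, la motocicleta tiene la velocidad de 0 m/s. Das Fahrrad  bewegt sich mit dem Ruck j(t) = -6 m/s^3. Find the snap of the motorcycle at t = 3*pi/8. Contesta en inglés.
Using s(t) = 1792·cos(4·t) and substituting t = 3*pi/8, we find s = 0.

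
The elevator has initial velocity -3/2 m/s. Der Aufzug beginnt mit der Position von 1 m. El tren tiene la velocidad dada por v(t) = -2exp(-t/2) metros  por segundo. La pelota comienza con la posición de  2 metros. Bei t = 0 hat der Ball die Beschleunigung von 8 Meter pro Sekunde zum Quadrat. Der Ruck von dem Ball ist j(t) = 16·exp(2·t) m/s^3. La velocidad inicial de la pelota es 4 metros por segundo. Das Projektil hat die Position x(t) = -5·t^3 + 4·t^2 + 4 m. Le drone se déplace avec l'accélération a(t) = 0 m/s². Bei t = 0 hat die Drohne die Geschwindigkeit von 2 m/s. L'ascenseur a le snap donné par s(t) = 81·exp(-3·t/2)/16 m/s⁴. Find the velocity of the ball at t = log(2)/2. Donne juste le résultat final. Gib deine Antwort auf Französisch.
À t = log(2)/2, v = 8.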